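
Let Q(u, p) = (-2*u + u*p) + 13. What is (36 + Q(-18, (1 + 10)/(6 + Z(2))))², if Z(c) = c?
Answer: 58081/16 ≈ 3630.1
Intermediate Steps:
Q(u, p) = 13 - 2*u + p*u (Q(u, p) = (-2*u + p*u) + 13 = 13 - 2*u + p*u)
(36 + Q(-18, (1 + 10)/(6 + Z(2))))² = (36 + (13 - 2*(-18) + ((1 + 10)/(6 + 2))*(-18)))² = (36 + (13 + 36 + (11/8)*(-18)))² = (36 + (13 + 36 - 99/4))² = (36 + 97/4)² = (241/4)² = 58081/16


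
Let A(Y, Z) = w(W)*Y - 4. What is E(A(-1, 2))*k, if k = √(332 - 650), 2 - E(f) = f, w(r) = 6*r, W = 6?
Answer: 42*I*√318 ≈ 748.97*I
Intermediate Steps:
A(Y, Z) = -4 + 36*Y (A(Y, Z) = (6*6)*Y - 4 = 36*Y - 4 = -4 + 36*Y)
E(f) = 2 - f
k = I*√318 (k = √(-318) = I*√318 ≈ 17.833*I)
E(A(-1, 2))*k = (2 - (-4 + 36*(-1)))*(I*√318) = (2 - (-4 - 36))*(I*√318) = (2 - 1*(-40))*(I*√318) = (2 + 40)*(I*√318) = 42*(I*√318) = 42*I*√318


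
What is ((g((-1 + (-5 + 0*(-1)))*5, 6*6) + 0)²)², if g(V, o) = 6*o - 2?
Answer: 2097273616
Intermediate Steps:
g(V, o) = -2 + 6*o
((g((-1 + (-5 + 0*(-1)))*5, 6*6) + 0)²)² = (((-2 + 6*(6*6)) + 0)²)² = (((-2 + 6*36) + 0)²)² = (((-2 + 216) + 0)²)² = ((214 + 0)²)² = (214²)² = 45796² = 2097273616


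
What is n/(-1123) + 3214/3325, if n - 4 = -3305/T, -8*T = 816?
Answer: 355805119/380865450 ≈ 0.93420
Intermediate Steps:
T = -102 (T = -1/8*816 = -102)
n = 3713/102 (n = 4 - 3305/(-102) = 4 - 3305*(-1/102) = 4 + 3305/102 = 3713/102 ≈ 36.402)
n/(-1123) + 3214/3325 = (3713/102)/(-1123) + 3214/3325 = (3713/102)*(-1/1123) + 3214*(1/3325) = -3713/114546 + 3214/3325 = 355805119/380865450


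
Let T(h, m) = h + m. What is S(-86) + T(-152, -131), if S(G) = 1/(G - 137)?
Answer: -63110/223 ≈ -283.00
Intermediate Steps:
S(G) = 1/(-137 + G)
S(-86) + T(-152, -131) = 1/(-137 - 86) + (-152 - 131) = 1/(-223) - 283 = -1/223 - 283 = -63110/223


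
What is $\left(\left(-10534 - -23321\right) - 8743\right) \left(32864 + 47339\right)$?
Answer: $324340932$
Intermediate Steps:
$\left(\left(-10534 - -23321\right) - 8743\right) \left(32864 + 47339\right) = \left(\left(-10534 + 23321\right) - 8743\right) 80203 = \left(12787 - 8743\right) 80203 = 4044 \cdot 80203 = 324340932$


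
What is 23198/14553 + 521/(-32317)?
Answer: 106015379/67187043 ≈ 1.5779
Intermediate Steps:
23198/14553 + 521/(-32317) = 23198*(1/14553) + 521*(-1/32317) = 3314/2079 - 521/32317 = 106015379/67187043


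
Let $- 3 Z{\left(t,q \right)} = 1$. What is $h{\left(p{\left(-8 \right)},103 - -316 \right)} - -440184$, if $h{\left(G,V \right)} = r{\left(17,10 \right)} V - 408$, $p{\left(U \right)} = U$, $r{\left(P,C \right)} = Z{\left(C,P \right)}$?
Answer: $\frac{1318909}{3} \approx 4.3964 \cdot 10^{5}$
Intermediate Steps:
$Z{\left(t,q \right)} = - \frac{1}{3}$ ($Z{\left(t,q \right)} = \left(- \frac{1}{3}\right) 1 = - \frac{1}{3}$)
$r{\left(P,C \right)} = - \frac{1}{3}$
$h{\left(G,V \right)} = -408 - \frac{V}{3}$ ($h{\left(G,V \right)} = - \frac{V}{3} - 408 = -408 - \frac{V}{3}$)
$h{\left(p{\left(-8 \right)},103 - -316 \right)} - -440184 = \left(-408 - \frac{103 - -316}{3}\right) - -440184 = \left(-408 - \frac{103 + 316}{3}\right) + 440184 = \left(-408 - \frac{419}{3}\right) + 440184 = - \frac{1643}{3} + 440184 = \frac{1318909}{3}$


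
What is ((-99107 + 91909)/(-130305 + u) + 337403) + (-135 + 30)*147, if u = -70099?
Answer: 32261841135/100202 ≈ 3.2197e+5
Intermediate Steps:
((-99107 + 91909)/(-130305 + u) + 337403) + (-135 + 30)*147 = ((-99107 + 91909)/(-130305 - 70099) + 337403) + (-135 + 30)*147 = (-7198/(-200404) + 337403) - 105*147 = (-7198*(-1/200404) + 337403) - 15435 = (3599/100202 + 337403) - 15435 = 33808459005/100202 - 15435 = 32261841135/100202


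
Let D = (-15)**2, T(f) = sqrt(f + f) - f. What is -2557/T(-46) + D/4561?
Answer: -11651677/218928 + 2557*I*sqrt(23)/1104 ≈ -53.221 + 11.108*I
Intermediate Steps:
T(f) = -f + sqrt(2)*sqrt(f) (T(f) = sqrt(2*f) - f = sqrt(2)*sqrt(f) - f = -f + sqrt(2)*sqrt(f))
D = 225
-2557/T(-46) + D/4561 = -2557/(-1*(-46) + sqrt(2)*sqrt(-46)) + 225/4561 = -2557/(46 + sqrt(2)*(I*sqrt(46))) + 225*(1/4561) = -2557/(46 + 2*I*sqrt(23)) + 225/4561 = 225/4561 - 2557/(46 + 2*I*sqrt(23))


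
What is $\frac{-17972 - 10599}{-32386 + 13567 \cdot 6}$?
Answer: $- \frac{28571}{49016} \approx -0.58289$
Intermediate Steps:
$\frac{-17972 - 10599}{-32386 + 13567 \cdot 6} = - \frac{28571}{-32386 + 81402} = - \frac{28571}{49016}$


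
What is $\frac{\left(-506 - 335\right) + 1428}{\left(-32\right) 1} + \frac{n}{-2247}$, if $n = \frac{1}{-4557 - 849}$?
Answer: $- \frac{3565227251}{194356512} \approx -18.344$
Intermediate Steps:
$n = - \frac{1}{5406}$ ($n = \frac{1}{-5406} = - \frac{1}{5406} \approx -0.00018498$)
$\frac{\left(-506 - 335\right) + 1428}{\left(-32\right) 1} + \frac{n}{-2247} = \frac{\left(-506 - 335\right) + 1428}{\left(-32\right) 1} - \frac{1}{5406 \left(-2247\right)} = \frac{-841 + 1428}{-32} - - \frac{1}{12147282} = 587 \left(- \frac{1}{32}\right) + \frac{1}{12147282} = - \frac{587}{32} + \frac{1}{12147282} = - \frac{3565227251}{194356512}$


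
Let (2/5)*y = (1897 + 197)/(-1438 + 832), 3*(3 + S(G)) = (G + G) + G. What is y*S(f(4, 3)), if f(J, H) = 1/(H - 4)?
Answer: 3490/101 ≈ 34.554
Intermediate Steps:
f(J, H) = 1/(-4 + H)
S(G) = -3 + G (S(G) = -3 + ((G + G) + G)/3 = -3 + (2*G + G)/3 = -3 + (3*G)/3 = -3 + G)
y = -1745/202 (y = 5*((1897 + 197)/(-1438 + 832))/2 = 5*(2094/(-606))/2 = 5*(2094*(-1/606))/2 = (5/2)*(-349/101) = -1745/202 ≈ -8.6386)
y*S(f(4, 3)) = -1745*(-3 + 1/(-4 + 3))/202 = -1745*(-3 + 1/(-1))/202 = -1745*(-3 - 1)/202 = -1745/202*(-4) = 3490/101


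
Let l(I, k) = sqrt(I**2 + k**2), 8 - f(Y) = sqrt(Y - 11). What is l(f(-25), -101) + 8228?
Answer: 8228 + sqrt(10229 - 96*I) ≈ 8329.1 - 0.47459*I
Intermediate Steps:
f(Y) = 8 - sqrt(-11 + Y) (f(Y) = 8 - sqrt(Y - 11) = 8 - sqrt(-11 + Y))
l(f(-25), -101) + 8228 = sqrt((8 - sqrt(-11 - 25))**2 + (-101)**2) + 8228 = sqrt((8 - sqrt(-36))**2 + 10201) + 8228 = sqrt((8 - 6*I)**2 + 10201) + 8228 = sqrt(10201 + (8 - 6*I)**2) + 8228 = 8228 + sqrt(10201 + (8 - 6*I)**2)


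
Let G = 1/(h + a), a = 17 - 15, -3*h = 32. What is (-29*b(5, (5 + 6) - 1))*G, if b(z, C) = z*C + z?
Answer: 4785/26 ≈ 184.04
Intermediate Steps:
h = -32/3 (h = -⅓*32 = -32/3 ≈ -10.667)
a = 2
G = -3/26 (G = 1/(-32/3 + 2) = 1/(-26/3) = -3/26 ≈ -0.11538)
b(z, C) = z + C*z (b(z, C) = C*z + z = z + C*z)
(-29*b(5, (5 + 6) - 1))*G = -145*(1 + ((5 + 6) - 1))*(-3/26) = -145*(1 + (11 - 1))*(-3/26) = -145*(1 + 10)*(-3/26) = -145*11*(-3/26) = -29*55*(-3/26) = -1595*(-3/26) = 4785/26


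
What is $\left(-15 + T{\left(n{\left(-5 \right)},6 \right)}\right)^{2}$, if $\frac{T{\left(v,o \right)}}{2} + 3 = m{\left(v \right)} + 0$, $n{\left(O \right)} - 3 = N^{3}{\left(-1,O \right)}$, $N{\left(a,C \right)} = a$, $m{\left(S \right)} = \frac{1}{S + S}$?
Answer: $\frac{1681}{4} \approx 420.25$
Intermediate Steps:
$m{\left(S \right)} = \frac{1}{2 S}$
$n{\left(O \right)} = 2$ ($n{\left(O \right)} = 3 + \left(-1\right)^{3} = 3 - 1 = 2$)
$T{\left(v,o \right)} = -6 + \frac{1}{v}$ ($T{\left(v,o \right)} = -6 + 2 \left(\frac{1}{2 v} + 0\right) = -6 + 2 \frac{1}{2 v} = -6 + \frac{1}{v}$)
$\left(-15 + T{\left(n{\left(-5 \right)},6 \right)}\right)^{2} = \left(-15 - \left(6 - \frac{1}{2}\right)\right)^{2} = \left(-15 + \left(-6 + \frac{1}{2}\right)\right)^{2} = \left(-15 - \frac{11}{2}\right)^{2} = \left(- \frac{41}{2}\right)^{2} = \frac{1681}{4}$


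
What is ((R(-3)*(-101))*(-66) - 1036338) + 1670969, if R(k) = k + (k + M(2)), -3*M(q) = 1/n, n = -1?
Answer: 596857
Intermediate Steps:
M(q) = ⅓ (M(q) = -⅓/(-1) = -⅓*(-1) = ⅓)
R(k) = ⅓ + 2*k (R(k) = k + (k + ⅓) = k + (⅓ + k) = ⅓ + 2*k)
((R(-3)*(-101))*(-66) - 1036338) + 1670969 = (((⅓ + 2*(-3))*(-101))*(-66) - 1036338) + 1670969 = (((⅓ - 6)*(-101))*(-66) - 1036338) + 1670969 = (-17/3*(-101)*(-66) - 1036338) + 1670969 = ((1717/3)*(-66) - 1036338) + 1670969 = (-37774 - 1036338) + 1670969 = -1074112 + 1670969 = 596857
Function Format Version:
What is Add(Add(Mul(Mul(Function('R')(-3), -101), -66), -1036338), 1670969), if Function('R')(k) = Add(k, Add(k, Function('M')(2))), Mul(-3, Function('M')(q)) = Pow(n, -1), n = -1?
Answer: 596857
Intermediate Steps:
Function('M')(q) = Rational(1, 3) (Function('M')(q) = Mul(Rational(-1, 3), Pow(-1, -1)) = Mul(Rational(-1, 3), -1) = Rational(1, 3))
Function('R')(k) = Add(Rational(1, 3), Mul(2, k)) (Function('R')(k) = Add(k, Add(k, Rational(1, 3))) = Add(k, Add(Rational(1, 3), k)) = Add(Rational(1, 3), Mul(2, k)))
Add(Add(Mul(Mul(Function('R')(-3), -101), -66), -1036338), 1670969) = Add(Add(Mul(Mul(Add(Rational(1, 3), Mul(2, -3)), -101), -66), -1036338), 1670969) = Add(Add(Mul(Mul(Add(Rational(1, 3), -6), -101), -66), -1036338), 1670969) = Add(Add(Mul(Mul(Rational(-17, 3), -101), -66), -1036338), 1670969) = Add(Add(Mul(Rational(1717, 3), -66), -1036338), 1670969) = Add(Add(-37774, -1036338), 1670969) = Add(-1074112, 1670969) = 596857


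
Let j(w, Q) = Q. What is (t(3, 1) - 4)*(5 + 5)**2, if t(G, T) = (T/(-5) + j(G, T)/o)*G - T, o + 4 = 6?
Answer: -410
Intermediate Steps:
o = 2 (o = -4 + 6 = 2)
t(G, T) = -T + 3*G*T/10 (t(G, T) = (T/(-5) + T/2)*G - T = (T*(-1/5) + T*(1/2))*G - T = (-T/5 + T/2)*G - T = (3*T/10)*G - T = 3*G*T/10 - T = -T + 3*G*T/10)
(t(3, 1) - 4)*(5 + 5)**2 = ((1/10)*1*(-10 + 3*3) - 4)*(5 + 5)**2 = ((1/10)*1*(-10 + 9) - 4)*10**2 = ((1/10)*1*(-1) - 4)*100 = (-1/10 - 4)*100 = -41/10*100 = -410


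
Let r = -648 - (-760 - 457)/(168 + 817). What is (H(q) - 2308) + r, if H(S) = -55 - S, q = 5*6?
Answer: -2994168/985 ≈ -3039.8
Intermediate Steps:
q = 30
r = -637063/985 (r = -648 - (-1217)/985 = -648 - 1*(-1217/985) = -648 + 1217/985 = -637063/985 ≈ -646.76)
(H(q) - 2308) + r = ((-55 - 1*30) - 2308) - 637063/985 = ((-55 - 30) - 2308) - 637063/985 = (-85 - 2308) - 637063/985 = -2393 - 637063/985 = -2994168/985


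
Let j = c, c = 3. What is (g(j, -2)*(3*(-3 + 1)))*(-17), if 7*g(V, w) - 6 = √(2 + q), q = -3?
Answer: 612/7 + 102*I/7 ≈ 87.429 + 14.571*I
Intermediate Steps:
j = 3
g(V, w) = 6/7 + I/7 (g(V, w) = 6/7 + √(2 - 3)/7 = 6/7 + √(-1)/7 = 6/7 + I/7)
(g(j, -2)*(3*(-3 + 1)))*(-17) = ((6/7 + I/7)*(3*(-3 + 1)))*(-17) = ((6/7 + I/7)*(3*(-2)))*(-17) = ((6/7 + I/7)*(-6))*(-17) = (-36/7 - 6*I/7)*(-17) = 612/7 + 102*I/7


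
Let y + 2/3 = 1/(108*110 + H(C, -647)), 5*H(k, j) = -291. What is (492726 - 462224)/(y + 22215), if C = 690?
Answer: 901471359/656533517 ≈ 1.3731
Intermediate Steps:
H(k, j) = -291/5 (H(k, j) = (⅕)*(-291) = -291/5)
y = -39401/59109 (y = -⅔ + 1/(108*110 - 291/5) = -⅔ + 1/(11880 - 291/5) = -⅔ + 1/(59109/5) = -⅔ + 5/59109 = -39401/59109 ≈ -0.66658)
(492726 - 462224)/(y + 22215) = (492726 - 462224)/(-39401/59109 + 22215) = 30502/(1313067034/59109) = 30502*(59109/1313067034) = 901471359/656533517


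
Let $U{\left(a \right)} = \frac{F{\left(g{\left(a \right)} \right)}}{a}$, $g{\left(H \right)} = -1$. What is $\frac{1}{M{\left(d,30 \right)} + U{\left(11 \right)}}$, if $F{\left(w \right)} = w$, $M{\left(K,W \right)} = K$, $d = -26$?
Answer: $- \frac{11}{287} \approx -0.038328$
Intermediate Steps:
$U{\left(a \right)} = - \frac{1}{a}$
$\frac{1}{M{\left(d,30 \right)} + U{\left(11 \right)}} = \frac{1}{-26 - \frac{1}{11}} = \frac{1}{- \frac{287}{11}} = - \frac{11}{287}$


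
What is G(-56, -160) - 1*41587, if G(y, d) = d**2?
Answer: -15987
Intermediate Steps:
G(-56, -160) - 1*41587 = (-160)**2 - 1*41587 = 25600 - 41587 = -15987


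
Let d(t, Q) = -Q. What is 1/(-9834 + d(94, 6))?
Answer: -1/9840 ≈ -0.00010163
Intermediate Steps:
1/(-9834 + d(94, 6)) = 1/(-9834 - 1*6) = 1/(-9834 - 6) = 1/(-9840) = -1/9840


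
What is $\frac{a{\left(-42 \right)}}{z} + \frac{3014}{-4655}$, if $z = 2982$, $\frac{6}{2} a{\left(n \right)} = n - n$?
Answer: $- \frac{3014}{4655} \approx -0.64748$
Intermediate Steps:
$a{\left(n \right)} = 0$ ($a{\left(n \right)} = \frac{n - n}{3} = \frac{1}{3} \cdot 0 = 0$)
$\frac{a{\left(-42 \right)}}{z} + \frac{3014}{-4655} = \frac{0}{2982} + \frac{3014}{-4655} = 0 \cdot \frac{1}{2982} + 3014 \left(- \frac{1}{4655}\right) = 0 - \frac{3014}{4655} = - \frac{3014}{4655}$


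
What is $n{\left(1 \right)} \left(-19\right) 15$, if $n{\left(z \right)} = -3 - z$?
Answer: $1140$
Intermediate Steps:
$n{\left(1 \right)} \left(-19\right) 15 = \left(-3 - 1\right) \left(-19\right) 15 = \left(-4\right) \left(-19\right) 15 = 76 \cdot 15 = 1140$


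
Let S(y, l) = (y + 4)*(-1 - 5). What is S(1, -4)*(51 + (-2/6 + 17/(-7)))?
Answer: -10130/7 ≈ -1447.1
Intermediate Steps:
S(y, l) = -24 - 6*y (S(y, l) = (4 + y)*(-6) = -24 - 6*y)
S(1, -4)*(51 + (-2/6 + 17/(-7))) = (-24 - 6*1)*(51 + (-2/6 + 17/(-7))) = (-24 - 6)*(51 + (-2*1/6 + 17*(-1/7))) = -30*(51 + (-1/3 - 17/7)) = -30*(51 - 58/21) = -30*1013/21 = -10130/7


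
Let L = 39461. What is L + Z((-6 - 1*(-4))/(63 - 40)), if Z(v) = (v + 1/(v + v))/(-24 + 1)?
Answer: 83500013/2116 ≈ 39461.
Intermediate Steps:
Z(v) = -v/23 - 1/(46*v) (Z(v) = (v + 1/(2*v))/(-23) = (v + 1/(2*v))*(-1/23) = -v/23 - 1/(46*v))
L + Z((-6 - 1*(-4))/(63 - 40)) = 39461 + (-(-6 - 1*(-4))/(23*(63 - 40)) - (63 - 40)/(-6 - 1*(-4))/46) = 39461 + (-(-6 + 4)/(23*23) - 23/(-6 + 4)/46) = 39461 + (-(-2)/(23*23) - 1/(46*((-2*1/23)))) = 39461 + (-1/23*(-2/23) - 1/(46*(-2/23))) = 39461 + (2/529 - 1/46*(-23/2)) = 39461 + (2/529 + ¼) = 39461 + 537/2116 = 83500013/2116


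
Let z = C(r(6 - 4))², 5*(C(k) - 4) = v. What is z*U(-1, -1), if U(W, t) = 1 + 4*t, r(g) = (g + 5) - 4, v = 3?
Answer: -1587/25 ≈ -63.480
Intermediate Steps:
r(g) = 1 + g (r(g) = (5 + g) - 4 = 1 + g)
C(k) = 23/5 (C(k) = 4 + (⅕)*3 = 4 + ⅗ = 23/5)
z = 529/25 (z = (23/5)² = 529/25 ≈ 21.160)
z*U(-1, -1) = 529*(1 + 4*(-1))/25 = 529*(1 - 4)/25 = (529/25)*(-3) = -1587/25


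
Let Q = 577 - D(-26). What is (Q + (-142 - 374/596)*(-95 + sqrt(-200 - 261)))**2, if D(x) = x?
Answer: 4238582576573/22201 - 179255509937*I*sqrt(461)/44402 ≈ 1.9092e+8 - 8.668e+7*I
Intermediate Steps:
Q = 603 (Q = 577 - 1*(-26) = 577 + 26 = 603)
(Q + (-142 - 374/596)*(-95 + sqrt(-200 - 261)))**2 = (603 + (-142 - 374/596)*(-95 + sqrt(-200 - 261)))**2 = (603 + (-142 - 374*1/596)*(-95 + sqrt(-461)))**2 = (603 + (-142 - 187/298)*(-95 + I*sqrt(461)))**2 = (603 - 42503*(-95 + I*sqrt(461))/298)**2 = (603 + (4037785/298 - 42503*I*sqrt(461)/298))**2 = (4217479/298 - 42503*I*sqrt(461)/298)**2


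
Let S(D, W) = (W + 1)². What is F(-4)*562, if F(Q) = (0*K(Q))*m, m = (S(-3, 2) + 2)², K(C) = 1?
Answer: 0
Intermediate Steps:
S(D, W) = (1 + W)²
m = 121 (m = ((1 + 2)² + 2)² = (3² + 2)² = (9 + 2)² = 11² = 121)
F(Q) = 0 (F(Q) = (0*1)*121 = 0*121 = 0)
F(-4)*562 = 0*562 = 0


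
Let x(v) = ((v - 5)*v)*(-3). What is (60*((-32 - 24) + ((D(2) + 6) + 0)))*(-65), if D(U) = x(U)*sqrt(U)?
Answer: 195000 - 70200*sqrt(2) ≈ 95722.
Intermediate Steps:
x(v) = -3*v*(-5 + v) (x(v) = ((-5 + v)*v)*(-3) = (v*(-5 + v))*(-3) = -3*v*(-5 + v))
D(U) = 3*U**(3/2)*(5 - U) (D(U) = (3*U*(5 - U))*sqrt(U) = 3*U**(3/2)*(5 - U))
(60*((-32 - 24) + ((D(2) + 6) + 0)))*(-65) = (60*((-32 - 24) + ((3*2**(3/2)*(5 - 1*2) + 6) + 0)))*(-65) = (60*(-56 + ((3*(2*sqrt(2))*(5 - 2) + 6) + 0)))*(-65) = (60*(-56 + ((3*(2*sqrt(2))*3 + 6) + 0)))*(-65) = (60*(-56 + ((18*sqrt(2) + 6) + 0)))*(-65) = (60*(-56 + ((6 + 18*sqrt(2)) + 0)))*(-65) = (60*(-56 + (6 + 18*sqrt(2))))*(-65) = (60*(-50 + 18*sqrt(2)))*(-65) = (-3000 + 1080*sqrt(2))*(-65) = 195000 - 70200*sqrt(2)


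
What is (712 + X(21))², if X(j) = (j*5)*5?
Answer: 1530169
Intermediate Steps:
X(j) = 25*j (X(j) = (5*j)*5 = 25*j)
(712 + X(21))² = (712 + 25*21)² = (712 + 525)² = 1237² = 1530169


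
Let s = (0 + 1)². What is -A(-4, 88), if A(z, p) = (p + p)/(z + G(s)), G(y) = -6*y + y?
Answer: 176/9 ≈ 19.556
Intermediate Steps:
s = 1 (s = 1² = 1)
G(y) = -5*y
A(z, p) = 2*p/(-5 + z) (A(z, p) = (p + p)/(z - 5*1) = (2*p)/(z - 5) = (2*p)/(-5 + z) = 2*p/(-5 + z))
-A(-4, 88) = -2*88/(-5 - 4) = -2*88/(-9) = -2*88*(-1)/9 = -1*(-176/9) = 176/9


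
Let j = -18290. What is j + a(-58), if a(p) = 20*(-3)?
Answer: -18350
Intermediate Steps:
a(p) = -60
j + a(-58) = -18290 - 60 = -18350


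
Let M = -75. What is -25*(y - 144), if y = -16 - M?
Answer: 2125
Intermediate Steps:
y = 59 (y = -16 - 1*(-75) = -16 + 75 = 59)
-25*(y - 144) = -25*(59 - 144) = -25*(-85) = 2125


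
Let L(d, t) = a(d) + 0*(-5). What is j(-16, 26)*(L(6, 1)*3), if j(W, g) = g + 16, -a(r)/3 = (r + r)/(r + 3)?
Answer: -504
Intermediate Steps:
a(r) = -6*r/(3 + r) (a(r) = -3*(r + r)/(r + 3) = -3*2*r/(3 + r) = -6*r/(3 + r))
L(d, t) = -6*d/(3 + d) (L(d, t) = -6*d/(3 + d) + 0*(-5) = -6*d/(3 + d) + 0 = -6*d/(3 + d))
j(W, g) = 16 + g
j(-16, 26)*(L(6, 1)*3) = (16 + 26)*(-6*6/(3 + 6)*3) = 42*(-6*6/9*3) = 42*(-6*6*⅑*3) = 42*(-4*3) = 42*(-12) = -504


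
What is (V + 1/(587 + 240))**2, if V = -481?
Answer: 158233701796/683929 ≈ 2.3136e+5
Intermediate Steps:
(V + 1/(587 + 240))**2 = (-481 + 1/(587 + 240))**2 = (-481 + 1/827)**2 = (-397786/827)**2 = 158233701796/683929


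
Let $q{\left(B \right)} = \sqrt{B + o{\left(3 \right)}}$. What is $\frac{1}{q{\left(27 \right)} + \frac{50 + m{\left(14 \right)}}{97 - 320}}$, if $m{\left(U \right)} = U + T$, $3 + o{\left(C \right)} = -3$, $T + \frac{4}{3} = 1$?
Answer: $\frac{127779}{9362300} + \frac{447561 \sqrt{21}}{9362300} \approx 0.23272$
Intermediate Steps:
$T = - \frac{1}{3}$ ($T = - \frac{4}{3} + 1 = - \frac{1}{3} \approx -0.33333$)
$o{\left(C \right)} = -6$ ($o{\left(C \right)} = -3 - 3 = -6$)
$m{\left(U \right)} = - \frac{1}{3} + U$ ($m{\left(U \right)} = U - \frac{1}{3} = - \frac{1}{3} + U$)
$q{\left(B \right)} = \sqrt{-6 + B}$ ($q{\left(B \right)} = \sqrt{B - 6} = \sqrt{-6 + B}$)
$\frac{1}{q{\left(27 \right)} + \frac{50 + m{\left(14 \right)}}{97 - 320}} = \frac{1}{\sqrt{-6 + 27} + \frac{50 + \left(- \frac{1}{3} + 14\right)}{97 - 320}} = \frac{1}{\sqrt{21} + \frac{50 + \frac{41}{3}}{-223}} = \frac{1}{\sqrt{21} + \frac{191}{3} \left(- \frac{1}{223}\right)} = \frac{1}{\sqrt{21} - \frac{191}{669}} = \frac{1}{- \frac{191}{669} + \sqrt{21}}$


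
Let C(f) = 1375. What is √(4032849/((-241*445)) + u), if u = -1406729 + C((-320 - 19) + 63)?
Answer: I*√16164097515484855/107245 ≈ 1185.5*I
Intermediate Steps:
u = -1405354 (u = -1406729 + 1375 = -1405354)
√(4032849/((-241*445)) + u) = √(4032849/((-241*445)) - 1405354) = √(4032849/(-107245) - 1405354) = √(4032849*(-1/107245) - 1405354) = √(-4032849/107245 - 1405354) = √(-150721222579/107245) = I*√16164097515484855/107245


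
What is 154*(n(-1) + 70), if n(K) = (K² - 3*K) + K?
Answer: 11242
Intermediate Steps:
n(K) = K² - 2*K
154*(n(-1) + 70) = 154*(-(-2 - 1) + 70) = 154*(-1*(-3) + 70) = 154*(3 + 70) = 154*73 = 11242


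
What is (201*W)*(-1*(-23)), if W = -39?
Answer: -180297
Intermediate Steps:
(201*W)*(-1*(-23)) = (201*(-39))*(-1*(-23)) = -7839*23 = -180297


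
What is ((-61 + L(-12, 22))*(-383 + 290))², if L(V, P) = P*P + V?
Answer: 1460997729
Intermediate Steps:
L(V, P) = V + P² (L(V, P) = P² + V = V + P²)
((-61 + L(-12, 22))*(-383 + 290))² = ((-61 + (-12 + 22²))*(-383 + 290))² = ((-61 + (-12 + 484))*(-93))² = ((-61 + 472)*(-93))² = (411*(-93))² = (-38223)² = 1460997729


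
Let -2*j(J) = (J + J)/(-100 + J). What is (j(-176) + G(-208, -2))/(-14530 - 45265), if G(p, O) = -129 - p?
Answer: -5407/4125855 ≈ -0.0013105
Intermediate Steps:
j(J) = -J/(-100 + J) (j(J) = -(J + J)/(2*(-100 + J)) = -2*J/(2*(-100 + J)) = -J/(-100 + J))
(j(-176) + G(-208, -2))/(-14530 - 45265) = (-1*(-176)/(-100 - 176) + (-129 - 1*(-208)))/(-14530 - 45265) = (-1*(-176)/(-276) + (-129 + 208))/(-59795) = (-1*(-176)*(-1/276) + 79)*(-1/59795) = (-44/69 + 79)*(-1/59795) = (5407/69)*(-1/59795) = -5407/4125855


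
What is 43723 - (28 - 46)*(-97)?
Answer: 41977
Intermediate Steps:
43723 - (28 - 46)*(-97) = 43723 - (-18)*(-97) = 43723 - 1*1746 = 43723 - 1746 = 41977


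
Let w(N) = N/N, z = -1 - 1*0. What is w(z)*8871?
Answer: 8871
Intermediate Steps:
z = -1 (z = -1 + 0 = -1)
w(N) = 1
w(z)*8871 = 1*8871 = 8871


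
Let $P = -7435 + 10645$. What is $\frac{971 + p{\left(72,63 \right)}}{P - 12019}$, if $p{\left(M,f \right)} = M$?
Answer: $- \frac{1043}{8809} \approx -0.1184$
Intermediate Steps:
$P = 3210$
$\frac{971 + p{\left(72,63 \right)}}{P - 12019} = \frac{971 + 72}{3210 - 12019} = \frac{1043}{-8809} = 1043 \left(- \frac{1}{8809}\right) = - \frac{1043}{8809}$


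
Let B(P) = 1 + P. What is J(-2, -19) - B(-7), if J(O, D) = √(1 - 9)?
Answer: 6 + 2*I*√2 ≈ 6.0 + 2.8284*I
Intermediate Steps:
J(O, D) = 2*I*√2 (J(O, D) = √(-8) = 2*I*√2)
J(-2, -19) - B(-7) = 2*I*√2 - (1 - 7) = 2*I*√2 - 1*(-6) = 2*I*√2 + 6 = 6 + 2*I*√2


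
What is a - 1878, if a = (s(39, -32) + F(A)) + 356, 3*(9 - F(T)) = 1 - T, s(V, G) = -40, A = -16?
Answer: -4676/3 ≈ -1558.7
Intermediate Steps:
F(T) = 26/3 + T/3 (F(T) = 9 - (1 - T)/3 = 9 + (-⅓ + T/3) = 26/3 + T/3)
a = 958/3 (a = (-40 + (26/3 + (⅓)*(-16))) + 356 = (-40 + (26/3 - 16/3)) + 356 = (-40 + 10/3) + 356 = -110/3 + 356 = 958/3 ≈ 319.33)
a - 1878 = 958/3 - 1878 = -4676/3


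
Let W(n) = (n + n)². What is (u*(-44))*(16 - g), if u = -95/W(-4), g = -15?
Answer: 32395/16 ≈ 2024.7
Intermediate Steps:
W(n) = 4*n² (W(n) = (2*n)² = 4*n²)
u = -95/64 (u = -95/(4*(-4)²) = -95/(4*16) = -95/64 ≈ -1.4844)
(u*(-44))*(16 - g) = (-95/64*(-44))*(16 - 1*(-15)) = 1045*(16 + 15)/16 = (1045/16)*31 = 32395/16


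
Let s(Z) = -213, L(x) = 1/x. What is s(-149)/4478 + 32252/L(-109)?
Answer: -15742265917/4478 ≈ -3.5155e+6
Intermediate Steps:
s(-149)/4478 + 32252/L(-109) = -213/4478 + 32252/(1/(-109)) = -213*1/4478 + 32252/(-1/109) = -213/4478 + 32252*(-109) = -213/4478 - 3515468 = -15742265917/4478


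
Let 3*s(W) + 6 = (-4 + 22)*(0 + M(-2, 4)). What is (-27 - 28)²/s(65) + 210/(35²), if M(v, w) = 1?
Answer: 105899/140 ≈ 756.42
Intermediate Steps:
s(W) = 4 (s(W) = -2 + ((-4 + 22)*(0 + 1))/3 = -2 + (18*1)/3 = -2 + (⅓)*18 = -2 + 6 = 4)
(-27 - 28)²/s(65) + 210/(35²) = (-27 - 28)²/4 + 210/(35²) = (-55)²*(¼) + 210/1225 = 3025*(¼) + 210*(1/1225) = 3025/4 + 6/35 = 105899/140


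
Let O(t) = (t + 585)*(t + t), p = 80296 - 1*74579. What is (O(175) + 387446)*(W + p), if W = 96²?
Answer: 9757909118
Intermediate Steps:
W = 9216
p = 5717 (p = 80296 - 74579 = 5717)
O(t) = 2*t*(585 + t) (O(t) = (585 + t)*(2*t) = 2*t*(585 + t))
(O(175) + 387446)*(W + p) = (2*175*(585 + 175) + 387446)*(9216 + 5717) = (2*175*760 + 387446)*14933 = (266000 + 387446)*14933 = 653446*14933 = 9757909118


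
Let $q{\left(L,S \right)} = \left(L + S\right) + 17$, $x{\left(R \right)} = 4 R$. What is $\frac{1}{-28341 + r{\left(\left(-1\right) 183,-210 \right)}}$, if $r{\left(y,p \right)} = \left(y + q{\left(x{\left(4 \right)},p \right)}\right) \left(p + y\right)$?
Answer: $\frac{1}{113139} \approx 8.8387 \cdot 10^{-6}$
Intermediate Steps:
$q{\left(L,S \right)} = 17 + L + S$
$r{\left(y,p \right)} = \left(p + y\right) \left(33 + p + y\right)$ ($r{\left(y,p \right)} = \left(y + \left(17 + 4 \cdot 4 + p\right)\right) \left(p + y\right) = \left(y + \left(17 + 16 + p\right)\right) \left(p + y\right) = \left(y + \left(33 + p\right)\right) \left(p + y\right) = \left(33 + p + y\right) \left(p + y\right) = \left(p + y\right) \left(33 + p + y\right)$)
$\frac{1}{-28341 + r{\left(\left(-1\right) 183,-210 \right)}} = \frac{1}{-28341 + \left(\left(\left(-1\right) 183\right)^{2} - 210 \left(\left(-1\right) 183\right) - 210 \left(33 - 210\right) + \left(-1\right) 183 \left(33 - 210\right)\right)} = \frac{1}{-28341 - \left(-107991 - 33489\right)} = \frac{1}{-28341 + \left(33489 + 38430 + 37170 + 32391\right)} = \frac{1}{-28341 + 141480} = \frac{1}{113139}$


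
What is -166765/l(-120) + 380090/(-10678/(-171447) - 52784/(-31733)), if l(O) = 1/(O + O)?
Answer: 188914797857813895/4694251711 ≈ 4.0244e+7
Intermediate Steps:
l(O) = 1/(2*O)
-166765/l(-120) + 380090/(-10678/(-171447) - 52784/(-31733)) = -166765/((1/2)/(-120)) + 380090/(-10678/(-171447) - 52784/(-31733)) = -166765/((1/2)*(-1/120)) + 380090/(-10678*(-1/171447) - 52784*(-1/31733)) = -166765/(-1/240) + 380090/(10678/171447 + 52784/31733) = -166765*(-240) + 380090/(9388503422/5440527651) = 40023600 + 380090*(5440527651/9388503422) = 40023600 + 1033945077434295/4694251711 = 188914797857813895/4694251711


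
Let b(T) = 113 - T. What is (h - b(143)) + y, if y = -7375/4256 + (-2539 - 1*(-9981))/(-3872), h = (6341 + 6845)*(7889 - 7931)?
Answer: -285186321393/514976 ≈ -5.5379e+5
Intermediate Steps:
h = -553812 (h = 13186*(-42) = -553812)
y = -1882161/514976 (y = -7375*1/4256 + (-2539 + 9981)*(-1/3872) = -7375/4256 + 7442*(-1/3872) = -7375/4256 - 3721/1936 = -1882161/514976 ≈ -3.6549)
(h - b(143)) + y = (-553812 - (113 - 1*143)) - 1882161/514976 = (-553812 - (113 - 143)) - 1882161/514976 = (-553812 - 1*(-30)) - 1882161/514976 = (-553812 + 30) - 1882161/514976 = -553782 - 1882161/514976 = -285186321393/514976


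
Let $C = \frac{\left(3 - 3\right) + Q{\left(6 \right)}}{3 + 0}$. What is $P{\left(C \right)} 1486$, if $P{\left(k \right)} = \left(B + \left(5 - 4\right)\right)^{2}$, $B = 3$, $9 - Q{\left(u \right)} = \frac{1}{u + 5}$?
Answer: $23776$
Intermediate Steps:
$Q{\left(u \right)} = 9 - \frac{1}{5 + u}$ ($Q{\left(u \right)} = 9 - \frac{1}{u + 5} = 9 - \frac{1}{5 + u}$)
$C = \frac{98}{33}$ ($C = \frac{\left(3 - 3\right) + \frac{44 + 9 \cdot 6}{5 + 6}}{3 + 0} = \frac{0 + \frac{44 + 54}{11}}{3} = \left(0 + \frac{1}{11} \cdot 98\right) \frac{1}{3} = \left(0 + \frac{98}{11}\right) \frac{1}{3} = \frac{98}{11} \cdot \frac{1}{3} = \frac{98}{33} \approx 2.9697$)
$P{\left(k \right)} = 16$ ($P{\left(k \right)} = \left(3 + \left(5 - 4\right)\right)^{2} = \left(3 + 1\right)^{2} = 4^{2} = 16$)
$P{\left(C \right)} 1486 = 16 \cdot 1486 = 23776$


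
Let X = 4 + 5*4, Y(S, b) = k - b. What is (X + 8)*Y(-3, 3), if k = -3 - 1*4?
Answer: -320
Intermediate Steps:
k = -7 (k = -3 - 4 = -7)
Y(S, b) = -7 - b
X = 24 (X = 4 + 20 = 24)
(X + 8)*Y(-3, 3) = (24 + 8)*(-7 - 1*3) = 32*(-7 - 3) = 32*(-10) = -320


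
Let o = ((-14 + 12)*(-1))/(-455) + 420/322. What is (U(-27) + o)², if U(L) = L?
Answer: 72334640401/109516225 ≈ 660.49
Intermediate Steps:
o = 13604/10465 (o = -2*(-1)*(-1/455) + 420*(1/322) = 2*(-1/455) + 30/23 = -2/455 + 30/23 = 13604/10465 ≈ 1.3000)
(U(-27) + o)² = (-27 + 13604/10465)² = (-268951/10465)² = 72334640401/109516225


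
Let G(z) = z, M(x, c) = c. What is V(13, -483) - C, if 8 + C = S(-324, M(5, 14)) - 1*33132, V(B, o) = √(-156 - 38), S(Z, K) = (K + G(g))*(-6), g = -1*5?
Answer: 33194 + I*√194 ≈ 33194.0 + 13.928*I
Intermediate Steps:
g = -5
S(Z, K) = 30 - 6*K (S(Z, K) = (K - 5)*(-6) = (-5 + K)*(-6) = 30 - 6*K)
V(B, o) = I*√194 (V(B, o) = √(-194) = I*√194)
C = -33194 (C = -8 + ((30 - 6*14) - 1*33132) = -8 + ((30 - 84) - 33132) = -8 + (-54 - 33132) = -8 - 33186 = -33194)
V(13, -483) - C = I*√194 - 1*(-33194) = I*√194 + 33194 = 33194 + I*√194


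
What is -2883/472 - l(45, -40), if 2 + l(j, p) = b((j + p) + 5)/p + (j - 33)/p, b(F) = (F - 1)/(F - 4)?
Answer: -17797/4720 ≈ -3.7705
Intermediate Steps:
b(F) = (-1 + F)/(-4 + F)
l(j, p) = -2 + (-33 + j)/p + (4 + j + p)/(p*(1 + j + p)) (l(j, p) = -2 + (((-1 + ((j + p) + 5))/(-4 + ((j + p) + 5)))/p + (j - 33)/p) = -2 + (((-1 + (5 + j + p))/(-4 + (5 + j + p)))/p + (-33 + j)/p) = -2 + (((4 + j + p)/(1 + j + p))/p + (-33 + j)/p) = -2 + ((4 + j + p)/(p*(1 + j + p)) + (-33 + j)/p) = -2 + ((-33 + j)/p + (4 + j + p)/(p*(1 + j + p))) = -2 + (-33 + j)/p + (4 + j + p)/(p*(1 + j + p)))
-2883/472 - l(45, -40) = -2883/472 - (4 + 45 - 40 + (1 + 45 - 40)*(-33 + 45 - 2*(-40)))/((-40)*(1 + 45 - 40)) = -2883*1/472 - (-1)*(4 + 45 - 40 + 6*(-33 + 45 + 80))/(40*6) = -2883/472 - (-1)*(4 + 45 - 40 + 6*92)/(40*6) = -2883/472 - (-1)*(4 + 45 - 40 + 552)/(40*6) = -2883/472 - (-1)*561/(40*6) = -2883/472 - 1*(-187/80) = -2883/472 + 187/80 = -17797/4720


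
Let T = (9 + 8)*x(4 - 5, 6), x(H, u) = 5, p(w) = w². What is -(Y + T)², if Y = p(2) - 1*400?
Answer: -96721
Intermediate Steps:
T = 85 (T = (9 + 8)*5 = 17*5 = 85)
Y = -396 (Y = 2² - 1*400 = 4 - 400 = -396)
-(Y + T)² = -(-396 + 85)² = -1*(-311)² = -1*96721 = -96721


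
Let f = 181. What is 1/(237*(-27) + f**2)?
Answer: 1/26362 ≈ 3.7933e-5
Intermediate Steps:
1/(237*(-27) + f**2) = 1/(237*(-27) + 181**2) = 1/(-6399 + 32761) = 1/26362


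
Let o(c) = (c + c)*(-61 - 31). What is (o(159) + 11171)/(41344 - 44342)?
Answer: 18085/2998 ≈ 6.0324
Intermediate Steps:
o(c) = -184*c (o(c) = (2*c)*(-92) = -184*c)
(o(159) + 11171)/(41344 - 44342) = (-184*159 + 11171)/(41344 - 44342) = (-29256 + 11171)/(-2998) = -18085*(-1/2998) = 18085/2998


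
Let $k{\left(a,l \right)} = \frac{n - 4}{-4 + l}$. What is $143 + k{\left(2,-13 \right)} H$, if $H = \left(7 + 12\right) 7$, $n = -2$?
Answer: $\frac{3229}{17} \approx 189.94$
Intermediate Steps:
$k{\left(a,l \right)} = - \frac{6}{-4 + l}$ ($k{\left(a,l \right)} = \frac{-2 - 4}{-4 + l} = - \frac{6}{-4 + l}$)
$H = 133$ ($H = 19 \cdot 7 = 133$)
$143 + k{\left(2,-13 \right)} H = 143 + - \frac{6}{-4 - 13} \cdot 133 = 143 + - \frac{6}{-17} \cdot 133 = 143 + \left(-6\right) \left(- \frac{1}{17}\right) 133 = 143 + \frac{6}{17} \cdot 133 = 143 + \frac{798}{17} = \frac{3229}{17}$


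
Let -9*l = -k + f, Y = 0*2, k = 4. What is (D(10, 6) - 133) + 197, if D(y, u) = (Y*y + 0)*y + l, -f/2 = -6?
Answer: 568/9 ≈ 63.111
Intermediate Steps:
f = 12 (f = -2*(-6) = 12)
Y = 0
l = -8/9 (l = -(-1*4 + 12)/9 = -(-4 + 12)/9 = -⅑*8 = -8/9 ≈ -0.88889)
D(y, u) = -8/9 (D(y, u) = (0*y + 0)*y - 8/9 = (0 + 0)*y - 8/9 = 0*y - 8/9 = 0 - 8/9 = -8/9)
(D(10, 6) - 133) + 197 = (-8/9 - 133) + 197 = -1205/9 + 197 = 568/9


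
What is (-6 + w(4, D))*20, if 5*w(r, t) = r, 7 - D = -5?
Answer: -104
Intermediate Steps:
D = 12 (D = 7 - 1*(-5) = 7 + 5 = 12)
w(r, t) = r/5
(-6 + w(4, D))*20 = (-6 + (⅕)*4)*20 = (-6 + ⅘)*20 = -26/5*20 = -104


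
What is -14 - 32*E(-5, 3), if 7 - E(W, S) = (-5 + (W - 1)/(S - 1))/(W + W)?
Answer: -1062/5 ≈ -212.40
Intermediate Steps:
E(W, S) = 7 - (-5 + (-1 + W)/(-1 + S))/(2*W) (E(W, S) = 7 - (-5 + (W - 1)/(S - 1))/(W + W) = 7 - (-5 + (-1 + W)/(-1 + S))/(2*W))
-14 - 32*E(-5, 3) = -14 - 16*(-4 - 15*(-5) + 5*3 + 14*3*(-5))/((-5)*(-1 + 3)) = -14 - 16*(-1)*(-4 + 75 + 15 - 210)/(5*2) = -14 - 16*(-1)*(-124)/(5*2) = -14 - 32*31/5 = -14 - 992/5 = -1062/5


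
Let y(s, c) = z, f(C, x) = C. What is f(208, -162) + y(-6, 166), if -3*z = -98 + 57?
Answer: 665/3 ≈ 221.67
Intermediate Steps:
z = 41/3 (z = -(-98 + 57)/3 = -⅓*(-41) = 41/3 ≈ 13.667)
y(s, c) = 41/3
f(208, -162) + y(-6, 166) = 208 + 41/3 = 665/3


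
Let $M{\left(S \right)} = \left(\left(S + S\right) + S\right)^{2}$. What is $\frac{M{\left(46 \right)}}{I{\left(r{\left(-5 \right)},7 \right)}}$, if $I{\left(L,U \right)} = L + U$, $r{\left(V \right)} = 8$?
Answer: $\frac{6348}{5} \approx 1269.6$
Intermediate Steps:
$M{\left(S \right)} = 9 S^{2}$ ($M{\left(S \right)} = \left(2 S + S\right)^{2} = \left(3 S\right)^{2} = 9 S^{2}$)
$\frac{M{\left(46 \right)}}{I{\left(r{\left(-5 \right)},7 \right)}} = \frac{9 \cdot 46^{2}}{8 + 7} = \frac{9 \cdot 2116}{15} = 19044 \cdot \frac{1}{15} = \frac{6348}{5}$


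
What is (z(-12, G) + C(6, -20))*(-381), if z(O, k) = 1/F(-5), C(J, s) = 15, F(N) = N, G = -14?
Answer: -28194/5 ≈ -5638.8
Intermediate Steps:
z(O, k) = -⅕ (z(O, k) = 1/(-5) = -⅕)
(z(-12, G) + C(6, -20))*(-381) = (-⅕ + 15)*(-381) = (74/5)*(-381) = -28194/5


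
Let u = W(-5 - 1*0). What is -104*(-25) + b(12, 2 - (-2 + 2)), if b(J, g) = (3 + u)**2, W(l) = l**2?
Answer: 3384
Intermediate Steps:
u = 25 (u = (-5 - 1*0)**2 = (-5 + 0)**2 = (-5)**2 = 25)
b(J, g) = 784 (b(J, g) = (3 + 25)**2 = 28**2 = 784)
-104*(-25) + b(12, 2 - (-2 + 2)) = -104*(-25) + 784 = 2600 + 784 = 3384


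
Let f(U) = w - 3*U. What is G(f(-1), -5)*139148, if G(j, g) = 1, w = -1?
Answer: 139148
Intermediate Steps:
f(U) = -1 - 3*U
G(f(-1), -5)*139148 = 1*139148 = 139148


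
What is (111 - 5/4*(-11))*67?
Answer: 33433/4 ≈ 8358.3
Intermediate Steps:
(111 - 5/4*(-11))*67 = (111 + 55/4)*67 = (499/4)*67 = 33433/4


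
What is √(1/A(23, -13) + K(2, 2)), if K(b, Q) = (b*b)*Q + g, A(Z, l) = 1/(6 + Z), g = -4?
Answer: √33 ≈ 5.7446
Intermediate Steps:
K(b, Q) = -4 + Q*b² (K(b, Q) = (b*b)*Q - 4 = b²*Q - 4 = Q*b² - 4 = -4 + Q*b²)
√(1/A(23, -13) + K(2, 2)) = √(1/(1/(6 + 23)) + (-4 + 2*2²)) = √(1/(1/29) + (-4 + 2*4)) = √(1/(1/29) + (-4 + 8)) = √(29 + 4) = √33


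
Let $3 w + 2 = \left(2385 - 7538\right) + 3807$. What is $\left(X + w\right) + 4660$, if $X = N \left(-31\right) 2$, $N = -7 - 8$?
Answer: $\frac{15422}{3} \approx 5140.7$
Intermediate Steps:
$w = - \frac{1348}{3}$ ($w = - \frac{2}{3} + \frac{\left(2385 - 7538\right) + 3807}{3} = - \frac{2}{3} + \frac{-5153 + 3807}{3} = - \frac{2}{3} + \frac{1}{3} \left(-1346\right) = - \frac{2}{3} - \frac{1346}{3} = - \frac{1348}{3} \approx -449.33$)
$N = -15$
$X = 930$ ($X = \left(-15\right) \left(-31\right) 2 = 465 \cdot 2 = 930$)
$\left(X + w\right) + 4660 = \left(930 - \frac{1348}{3}\right) + 4660 = \frac{1442}{3} + 4660 = \frac{15422}{3}$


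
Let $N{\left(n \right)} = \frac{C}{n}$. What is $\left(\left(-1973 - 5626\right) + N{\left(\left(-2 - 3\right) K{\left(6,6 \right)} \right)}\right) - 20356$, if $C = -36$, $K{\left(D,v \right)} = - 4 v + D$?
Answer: $- \frac{139777}{5} \approx -27955.0$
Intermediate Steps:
$K{\left(D,v \right)} = D - 4 v$
$N{\left(n \right)} = - \frac{36}{n}$
$\left(\left(-1973 - 5626\right) + N{\left(\left(-2 - 3\right) K{\left(6,6 \right)} \right)}\right) - 20356 = \left(\left(-1973 - 5626\right) - \frac{36}{\left(-2 - 3\right) \left(6 - 24\right)}\right) - 20356 = \left(\left(-1973 - 5626\right) - \frac{36}{\left(-5\right) \left(6 - 24\right)}\right) - 20356 = \left(-7599 - \frac{36}{\left(-5\right) \left(-18\right)}\right) - 20356 = \left(-7599 - \frac{36}{90}\right) - 20356 = \left(-7599 - \frac{2}{5}\right) - 20356 = - \frac{37997}{5} - 20356 = - \frac{139777}{5}$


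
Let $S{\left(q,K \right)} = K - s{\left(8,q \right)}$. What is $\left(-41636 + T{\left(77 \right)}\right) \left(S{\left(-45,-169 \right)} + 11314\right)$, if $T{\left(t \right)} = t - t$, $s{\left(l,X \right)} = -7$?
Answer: $-464324672$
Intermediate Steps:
$T{\left(t \right)} = 0$
$S{\left(q,K \right)} = 7 + K$ ($S{\left(q,K \right)} = K - -7 = K + 7 = 7 + K$)
$\left(-41636 + T{\left(77 \right)}\right) \left(S{\left(-45,-169 \right)} + 11314\right) = \left(-41636 + 0\right) \left(\left(7 - 169\right) + 11314\right) = - 41636 \left(-162 + 11314\right) = \left(-41636\right) 11152 = -464324672$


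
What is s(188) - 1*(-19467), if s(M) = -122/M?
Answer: 1829837/94 ≈ 19466.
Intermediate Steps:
s(188) - 1*(-19467) = -122/188 - 1*(-19467) = -122*1/188 + 19467 = -61/94 + 19467 = 1829837/94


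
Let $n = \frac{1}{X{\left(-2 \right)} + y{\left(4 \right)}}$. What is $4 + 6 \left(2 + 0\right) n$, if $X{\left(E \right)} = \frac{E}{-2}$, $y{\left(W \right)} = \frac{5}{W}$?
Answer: $\frac{28}{3} \approx 9.3333$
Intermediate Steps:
$X{\left(E \right)} = - \frac{E}{2}$ ($X{\left(E \right)} = E \left(- \frac{1}{2}\right) = - \frac{E}{2}$)
$n = \frac{4}{9}$ ($n = \frac{1}{\left(- \frac{1}{2}\right) \left(-2\right) + \frac{5}{4}} = \frac{1}{1 + 5 \cdot \frac{1}{4}} = \frac{1}{1 + \frac{5}{4}} = \frac{1}{\frac{9}{4}} = \frac{4}{9} \approx 0.44444$)
$4 + 6 \left(2 + 0\right) n = 4 + 6 \left(2 + 0\right) \frac{4}{9} = 4 + 6 \cdot 2 \cdot \frac{4}{9} = 4 + 12 \cdot \frac{4}{9} = 4 + \frac{16}{3} = \frac{28}{3}$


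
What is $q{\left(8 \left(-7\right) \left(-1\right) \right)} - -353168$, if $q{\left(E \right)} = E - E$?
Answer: $353168$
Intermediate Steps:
$q{\left(E \right)} = 0$
$q{\left(8 \left(-7\right) \left(-1\right) \right)} - -353168 = 0 - -353168 = 0 + 353168 = 353168$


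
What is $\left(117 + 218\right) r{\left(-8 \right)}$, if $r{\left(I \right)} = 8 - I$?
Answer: $5360$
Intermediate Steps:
$\left(117 + 218\right) r{\left(-8 \right)} = \left(117 + 218\right) \left(8 - -8\right) = 335 \left(8 + 8\right) = 335 \cdot 16 = 5360$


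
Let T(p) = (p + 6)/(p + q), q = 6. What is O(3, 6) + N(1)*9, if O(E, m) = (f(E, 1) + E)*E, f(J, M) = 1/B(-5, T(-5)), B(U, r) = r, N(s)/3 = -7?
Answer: -177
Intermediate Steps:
T(p) = 1 (T(p) = (p + 6)/(p + 6) = (6 + p)/(6 + p) = 1)
N(s) = -21 (N(s) = 3*(-7) = -21)
f(J, M) = 1 (f(J, M) = 1/1 = 1)
O(E, m) = E*(1 + E) (O(E, m) = (1 + E)*E = E*(1 + E))
O(3, 6) + N(1)*9 = 3*(1 + 3) - 21*9 = 3*4 - 189 = 12 - 189 = -177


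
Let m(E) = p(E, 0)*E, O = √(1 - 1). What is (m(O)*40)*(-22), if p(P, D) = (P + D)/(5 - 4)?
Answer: 0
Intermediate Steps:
p(P, D) = D + P (p(P, D) = (D + P)/1 = (D + P)*1 = D + P)
O = 0 (O = √0 = 0)
m(E) = E² (m(E) = (0 + E)*E = E*E = E²)
(m(O)*40)*(-22) = (0²*40)*(-22) = (0*40)*(-22) = 0*(-22) = 0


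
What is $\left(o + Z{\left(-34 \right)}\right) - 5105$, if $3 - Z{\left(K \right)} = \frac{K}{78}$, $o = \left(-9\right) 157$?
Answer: $- \frac{254068}{39} \approx -6514.6$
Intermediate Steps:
$o = -1413$
$Z{\left(K \right)} = 3 - \frac{K}{78}$
$\left(o + Z{\left(-34 \right)}\right) - 5105 = \left(-1413 + \left(3 - - \frac{17}{39}\right)\right) - 5105 = \left(-1413 + \left(3 + \frac{17}{39}\right)\right) - 5105 = \left(-1413 + \frac{134}{39}\right) - 5105 = - \frac{54973}{39} - 5105 = - \frac{254068}{39}$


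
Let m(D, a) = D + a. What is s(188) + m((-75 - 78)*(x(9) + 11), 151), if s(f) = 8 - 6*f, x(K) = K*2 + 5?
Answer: -6171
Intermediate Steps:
x(K) = 5 + 2*K (x(K) = 2*K + 5 = 5 + 2*K)
s(188) + m((-75 - 78)*(x(9) + 11), 151) = (8 - 6*188) + ((-75 - 78)*((5 + 2*9) + 11) + 151) = (8 - 1128) + (-153*((5 + 18) + 11) + 151) = -1120 + (-153*(23 + 11) + 151) = -1120 + (-153*34 + 151) = -1120 + (-5202 + 151) = -1120 - 5051 = -6171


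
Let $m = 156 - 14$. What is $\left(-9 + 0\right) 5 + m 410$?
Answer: $58175$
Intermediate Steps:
$m = 142$ ($m = 156 - 14 = 142$)
$\left(-9 + 0\right) 5 + m 410 = \left(-9 + 0\right) 5 + 142 \cdot 410 = \left(-9\right) 5 + 58220 = -45 + 58220 = 58175$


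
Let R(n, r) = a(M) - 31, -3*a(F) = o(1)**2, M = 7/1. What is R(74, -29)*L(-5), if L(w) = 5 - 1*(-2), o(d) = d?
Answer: -658/3 ≈ -219.33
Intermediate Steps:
M = 7 (M = 7*1 = 7)
a(F) = -1/3 (a(F) = -1/3*1**2 = -1/3*1 = -1/3)
L(w) = 7 (L(w) = 5 + 2 = 7)
R(n, r) = -94/3 (R(n, r) = -1/3 - 31 = -94/3)
R(74, -29)*L(-5) = -94/3*7 = -658/3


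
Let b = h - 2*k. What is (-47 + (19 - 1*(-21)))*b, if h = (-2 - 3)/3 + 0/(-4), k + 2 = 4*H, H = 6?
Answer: 959/3 ≈ 319.67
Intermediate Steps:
k = 22 (k = -2 + 4*6 = -2 + 24 = 22)
h = -5/3 (h = -5*⅓ + 0*(-¼) = -5/3 + 0 = -5/3 ≈ -1.6667)
b = -137/3 (b = -5/3 - 2*22 = -5/3 - 44 = -137/3 ≈ -45.667)
(-47 + (19 - 1*(-21)))*b = (-47 + (19 - 1*(-21)))*(-137/3) = (-47 + (19 + 21))*(-137/3) = (-47 + 40)*(-137/3) = -7*(-137/3) = 959/3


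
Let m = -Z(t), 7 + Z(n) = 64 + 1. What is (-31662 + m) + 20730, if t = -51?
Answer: -10990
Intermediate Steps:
Z(n) = 58 (Z(n) = -7 + (64 + 1) = -7 + 65 = 58)
m = -58 (m = -1*58 = -58)
(-31662 + m) + 20730 = (-31662 - 58) + 20730 = -31720 + 20730 = -10990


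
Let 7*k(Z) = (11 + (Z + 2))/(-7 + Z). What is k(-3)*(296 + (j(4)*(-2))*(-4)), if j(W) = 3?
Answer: -320/7 ≈ -45.714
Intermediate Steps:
k(Z) = (13 + Z)/(7*(-7 + Z)) (k(Z) = ((11 + (Z + 2))/(-7 + Z))/7 = ((11 + (2 + Z))/(-7 + Z))/7 = ((13 + Z)/(-7 + Z))/7 = (13 + Z)/(7*(-7 + Z)))
k(-3)*(296 + (j(4)*(-2))*(-4)) = ((13 - 3)/(7*(-7 - 3)))*(296 + (3*(-2))*(-4)) = ((1/7)*10/(-10))*(296 - 6*(-4)) = ((1/7)*(-1/10)*10)*(296 + 24) = -1/7*320 = -320/7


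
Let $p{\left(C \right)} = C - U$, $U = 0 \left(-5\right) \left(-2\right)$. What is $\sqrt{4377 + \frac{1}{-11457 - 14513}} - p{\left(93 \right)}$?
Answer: $-93 + \frac{\sqrt{60245465170}}{3710} \approx -26.841$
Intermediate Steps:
$U = 0$ ($U = 0 \left(-2\right) = 0$)
$p{\left(C \right)} = C$ ($p{\left(C \right)} = C - 0 = C + 0 = C$)
$\sqrt{4377 + \frac{1}{-11457 - 14513}} - p{\left(93 \right)} = \sqrt{4377 + \frac{1}{-11457 - 14513}} - 93 = \sqrt{4377 + \frac{1}{-25970}} - 93 = \sqrt{4377 - \frac{1}{25970}} - 93 = \sqrt{\frac{113670689}{25970}} - 93 = \frac{\sqrt{60245465170}}{3710} - 93 = -93 + \frac{\sqrt{60245465170}}{3710}$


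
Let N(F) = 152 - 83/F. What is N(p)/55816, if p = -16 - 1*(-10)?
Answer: 995/334896 ≈ 0.0029711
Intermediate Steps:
p = -6 (p = -16 + 10 = -6)
N(p)/55816 = (152 - 83/(-6))/55816 = (152 - 83*(-⅙))*(1/55816) = (152 + 83/6)*(1/55816) = (995/6)*(1/55816) = 995/334896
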